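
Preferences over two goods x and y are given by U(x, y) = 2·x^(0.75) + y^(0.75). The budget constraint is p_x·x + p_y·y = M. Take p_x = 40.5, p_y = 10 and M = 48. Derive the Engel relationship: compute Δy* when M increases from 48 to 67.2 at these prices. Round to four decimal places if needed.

MU_x ∝ 2·x^(-0.25), MU_y ∝ y^(-0.25), so MRS = 2·(y/x)^(0.25) = p_x/p_y.
Hence y/x = ((1/2)·p_x/p_y)^(1/(0.25)), i.e. raised to the 4 power.
Substitute y = (y/x)·x into the budget: x* = M/(p_x + p_y·(y/x)).
Numerically y/x = 16.815125, so x* = 48/(40.5 + 10·16.815125) = 0.23 and y* = 16.815125·0.23 = 3.8683.
At M' = 67.2: y* = 5.4156. Change: 5.4156 − 3.8683 = 1.5473.

Δy* = 1.5473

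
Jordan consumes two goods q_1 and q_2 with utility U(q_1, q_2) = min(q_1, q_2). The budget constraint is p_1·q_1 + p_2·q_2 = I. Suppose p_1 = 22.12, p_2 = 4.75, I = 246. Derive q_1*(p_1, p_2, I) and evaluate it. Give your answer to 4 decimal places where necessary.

q_1* = 9.1552

Demand: q_1*(p_1,p_2,I) = I/(p_1 + p_2), q_2* = I/(p_1 + p_2).
Here 22.12 + 4.75 = 26.87, giving q_1* = 9.1552.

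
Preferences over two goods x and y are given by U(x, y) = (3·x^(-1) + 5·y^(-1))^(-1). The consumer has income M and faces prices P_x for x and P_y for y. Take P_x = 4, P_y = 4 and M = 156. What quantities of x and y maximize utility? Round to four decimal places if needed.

MRS = MU_x/MU_y = (3/5)·(y/x)^(2). Set equal to P_x/P_y.
Solve for the ratio: y/x = [(5/3)·P_x/P_y]^(0.5).
With the ratio pinned down, the budget gives x* = M/(P_x + P_y·(y/x)) and y* = (y/x)·x*.
Numerically y/x = 1.290994, so x* = 156/(4 + 4·1.290994) = 17.0232 and y* = 1.290994·17.0232 = 21.9768.

x* = 17.0232, y* = 21.9768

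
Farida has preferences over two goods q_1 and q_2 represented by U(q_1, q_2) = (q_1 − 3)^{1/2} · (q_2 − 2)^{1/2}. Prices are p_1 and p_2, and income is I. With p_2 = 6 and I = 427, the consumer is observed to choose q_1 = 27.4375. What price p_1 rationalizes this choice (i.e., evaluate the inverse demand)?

p_1 = 8

Let q_1' = q_1−3, q_2' = q_2−2. MRS = q_2'/q_1' = p_1/p_2.
Substituting into the budget: q_1* = 3 + 0.5·(I − 3·p_1 − 2·p_2)/p_1, and q_2* = 2 + 0.5·(…)/p_2.
Set q_1* = 27.4375 in the demand function and solve for p_1: p_1 = 8.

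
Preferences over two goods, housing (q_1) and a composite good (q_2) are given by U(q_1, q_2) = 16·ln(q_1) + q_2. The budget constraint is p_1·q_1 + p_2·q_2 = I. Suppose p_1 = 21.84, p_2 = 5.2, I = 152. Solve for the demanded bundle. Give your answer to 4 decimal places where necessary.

Set MRS = p_1/p_2: (16/q_1)/1 = p_1/p_2.
So q_1*(p_1,p_2) = 16·p_2/p_1, independent of income; and q_2* = (I − 16·p_2)/p_2.
At the given prices: q_1* = 16·5.2/21.84 = 3.8095, and q_2* = 13.2308.

q_1* = 3.8095, q_2* = 13.2308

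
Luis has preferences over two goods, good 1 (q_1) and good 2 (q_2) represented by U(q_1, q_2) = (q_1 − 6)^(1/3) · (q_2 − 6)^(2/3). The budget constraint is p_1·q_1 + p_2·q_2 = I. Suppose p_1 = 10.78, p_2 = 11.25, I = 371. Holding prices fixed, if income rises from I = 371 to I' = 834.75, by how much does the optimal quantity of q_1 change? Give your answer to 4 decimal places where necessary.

Δq_1* = 14.3398

This is Cobb-Douglas in (q_1−6, q_2−6): tangency gives 1/3·p_2·(q_2−6) = 2/3·p_1·(q_1−6).
Substituting into the budget: q_1* = 6 + 1/3·(I − 6·p_1 − 6·p_2)/p_1, and q_2* = 6 + 2/3·(…)/p_2.
Discretionary income = 371 − 6·10.78 − 6·11.25 = 238.82; q_1* = 6 + 1/3·238.82/10.78 = 13.3847.
At I' = 834.75: q_1* = 27.7245. Change: 27.7245 − 13.3847 = 14.3398.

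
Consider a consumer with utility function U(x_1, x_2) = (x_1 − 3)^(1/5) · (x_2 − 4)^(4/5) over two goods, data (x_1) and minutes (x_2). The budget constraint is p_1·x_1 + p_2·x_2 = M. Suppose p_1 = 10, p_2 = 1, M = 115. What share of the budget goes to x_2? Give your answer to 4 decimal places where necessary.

share on x_2 = 0.5983

This is Cobb-Douglas in (x_1−3, x_2−4): tangency gives 0.2·p_2·(x_2−4) = 0.8·p_1·(x_1−3).
Substituting into the budget: x_1* = 3 + 0.2·(M − 3·p_1 − 4·p_2)/p_1, and x_2* = 4 + 0.8·(…)/p_2.
Discretionary income = 115 − 3·10 − 4·1 = 81; x_1* = 3 + 0.2·81/10 = 4.62; x_2* = 4 + 0.8·81/1 = 68.8.
Expenditure on x_2: 1·68.8 = 68.8; share = 0.5983.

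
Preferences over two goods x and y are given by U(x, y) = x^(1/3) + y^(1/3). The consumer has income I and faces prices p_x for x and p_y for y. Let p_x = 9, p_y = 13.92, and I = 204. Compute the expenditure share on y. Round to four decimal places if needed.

MRS = MU_x/MU_y = (y/x)^(2/3). Set equal to p_x/p_y.
Hence y/x = (p_x/p_y)^(1/(2/3)), i.e. raised to the 1.5 power.
With the ratio pinned down, the budget gives x* = I/(p_x + p_y·(y/x)) and y* = (y/x)·x*.
Numerically y/x = 0.519882, so x* = 204/(9 + 13.92·0.519882) = 12.5641 and y* = 0.519882·12.5641 = 6.5318.
Expenditure on y: 13.92·6.5318 = 90.9233; share = 0.4457.

share on y = 0.4457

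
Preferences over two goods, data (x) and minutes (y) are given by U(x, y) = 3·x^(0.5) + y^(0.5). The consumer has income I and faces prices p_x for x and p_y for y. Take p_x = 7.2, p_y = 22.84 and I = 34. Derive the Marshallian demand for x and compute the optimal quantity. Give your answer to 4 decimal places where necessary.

MRS = MU_x/MU_y = 3·(y/x)^(0.5). Set equal to p_x/p_y.
Hence y/x = ((1/3)·p_x/p_y)^(1/(0.5)), i.e. raised to the 2 power.
With the ratio pinned down, the budget gives x* = I/(p_x + p_y·(y/x)) and y* = (y/x)·x*.
Numerically y/x = 0.011042, so x* = 34/(7.2 + 22.84·0.011042) = 4.5624.

x* = 4.5624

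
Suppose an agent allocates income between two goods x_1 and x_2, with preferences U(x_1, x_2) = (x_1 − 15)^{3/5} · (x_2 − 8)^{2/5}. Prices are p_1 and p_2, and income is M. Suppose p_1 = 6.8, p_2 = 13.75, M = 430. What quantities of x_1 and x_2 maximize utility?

Substituting into the budget: x_1* = 15 + 0.6·(M − 15·p_1 − 8·p_2)/p_1, and x_2* = 8 + 0.4·(…)/p_2.
Discretionary income = 430 − 15·6.8 − 8·13.75 = 218; x_1* = 15 + 0.6·218/6.8 = 34.2353; x_2* = 8 + 0.4·218/13.75 = 14.3418.

x_1* = 34.2353, x_2* = 14.3418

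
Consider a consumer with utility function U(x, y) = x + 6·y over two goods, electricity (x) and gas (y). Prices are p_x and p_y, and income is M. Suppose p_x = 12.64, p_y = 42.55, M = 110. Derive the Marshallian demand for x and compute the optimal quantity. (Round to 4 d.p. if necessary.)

x* = 0

Linear utility — the consumer picks whichever good has higher MU/price: 1/12.64 = 0.0791 vs 6/42.55 = 0.141.
y gives more utility per dollar, so spend all income on y: y* = M/p_y, x* = 0.
Numerically: x* = 0, y* = 2.5852.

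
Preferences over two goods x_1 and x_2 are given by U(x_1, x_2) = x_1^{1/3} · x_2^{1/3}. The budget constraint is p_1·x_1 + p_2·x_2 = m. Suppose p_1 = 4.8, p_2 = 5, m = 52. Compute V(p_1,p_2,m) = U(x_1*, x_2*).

V = 3.0426

Tangency: MRS = x_2/x_1 = p_1/p_2.
Rearranging, p_2·x_2 = p_1·x_1. Substituting into the budget gives p_1·x_1·(1 + 1) = m.
Demand: x_1*(p_1,p_2,m) = 0.5·m/p_1 and x_2* = 0.5·m/p_2.
At p_1=4.8, p_2=5, m=52: x_1* = 0.5·52/4.8 = 5.4167, x_2* = 5.2.
Utility at the optimum: U(5.4167, 5.2) = 3.0426.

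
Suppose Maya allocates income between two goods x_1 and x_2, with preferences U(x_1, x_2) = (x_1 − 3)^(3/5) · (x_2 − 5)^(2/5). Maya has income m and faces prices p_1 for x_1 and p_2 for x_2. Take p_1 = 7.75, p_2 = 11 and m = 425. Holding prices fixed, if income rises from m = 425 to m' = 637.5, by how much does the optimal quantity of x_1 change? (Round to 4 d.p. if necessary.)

This is Cobb-Douglas in (x_1−3, x_2−5): tangency gives 0.6·p_2·(x_2−5) = 0.4·p_1·(x_1−3).
Substituting into the budget: x_1* = 3 + 0.6·(m − 3·p_1 − 5·p_2)/p_1, and x_2* = 5 + 0.4·(…)/p_2.
Discretionary income = 425 − 3·7.75 − 5·11 = 346.75; x_1* = 3 + 0.6·346.75/7.75 = 29.8452.
At m' = 637.5: x_1* = 46.2968. Change: 46.2968 − 29.8452 = 16.4516.

Δx_1* = 16.4516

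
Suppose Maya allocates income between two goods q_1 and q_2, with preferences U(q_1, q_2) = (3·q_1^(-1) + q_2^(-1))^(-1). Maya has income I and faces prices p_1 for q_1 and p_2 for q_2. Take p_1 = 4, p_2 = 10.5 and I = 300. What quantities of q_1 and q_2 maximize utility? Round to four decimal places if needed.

MU_q_1 ∝ 3·q_1^(-2), MU_q_2 ∝ q_2^(-2), so MRS = 3·(q_2/q_1)^(2) = p_1/p_2.
Hence q_2/q_1 = ((1/3)·p_1/p_2)^(1/(2)), i.e. raised to the 0.5 power.
With the ratio pinned down, the budget gives q_1* = I/(p_1 + p_2·(q_2/q_1)) and q_2* = (q_2/q_1)·q_1*.
Numerically q_2/q_1 = 0.356348, so q_1* = 300/(4 + 10.5·0.356348) = 38.7514 and q_2* = 0.356348·38.7514 = 13.809.

q_1* = 38.7514, q_2* = 13.809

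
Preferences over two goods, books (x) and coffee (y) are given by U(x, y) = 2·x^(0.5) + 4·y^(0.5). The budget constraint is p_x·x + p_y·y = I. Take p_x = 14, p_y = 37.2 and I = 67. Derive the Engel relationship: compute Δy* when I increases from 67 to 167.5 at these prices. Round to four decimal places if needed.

MU_x ∝ 2·x^(-0.5), MU_y ∝ 4·y^(-0.5), so MRS = (1/2)·(y/x)^(0.5) = p_x/p_y.
Solve for the ratio: y/x = [2·p_x/p_y]^(2).
Substitute y = (y/x)·x into the budget: x* = I/(p_x + p_y·(y/x)).
Numerically y/x = 0.566539, so x* = 67/(14 + 37.2·0.566539) = 1.9102 and y* = 0.566539·1.9102 = 1.0822.
At I' = 167.5: y* = 2.7055. Change: 2.7055 − 1.0822 = 1.6233.

Δy* = 1.6233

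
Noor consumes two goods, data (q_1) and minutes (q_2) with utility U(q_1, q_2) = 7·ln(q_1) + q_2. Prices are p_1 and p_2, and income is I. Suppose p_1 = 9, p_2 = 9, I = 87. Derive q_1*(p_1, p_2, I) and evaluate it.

q_1* = 7

Set MRS = p_1/p_2: (7/q_1)/1 = p_1/p_2.
So q_1*(p_1,p_2) = 7·p_2/p_1, independent of income; and q_2* = (I − 7·p_2)/p_2.
At the given prices: q_1* = 7·9/9 = 7.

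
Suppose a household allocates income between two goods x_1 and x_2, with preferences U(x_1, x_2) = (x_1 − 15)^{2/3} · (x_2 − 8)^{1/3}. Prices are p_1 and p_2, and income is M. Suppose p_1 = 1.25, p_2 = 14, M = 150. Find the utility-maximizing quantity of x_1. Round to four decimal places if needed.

x_1* = 25.2667

MRS = 2·(x_2−8)/(x_1−15). Tangency with p_1/p_2 gives x_2−8 = (1/2)·(p_1/p_2)·(x_1−15).
Substituting into the budget: x_1* = 15 + 2/3·(M − 15·p_1 − 8·p_2)/p_1, and x_2* = 8 + 1/3·(…)/p_2.
Discretionary income = 150 − 15·1.25 − 8·14 = 19.25; x_1* = 15 + 2/3·19.25/1.25 = 25.2667.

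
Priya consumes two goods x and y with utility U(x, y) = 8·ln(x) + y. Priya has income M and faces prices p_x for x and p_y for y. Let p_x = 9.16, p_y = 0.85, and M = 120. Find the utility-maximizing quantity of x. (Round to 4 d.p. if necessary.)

So x*(p_x,p_y) = 8·p_y/p_x, independent of income; and y* = (M − 8·p_y)/p_y.
At the given prices: x* = 8·0.85/9.16 = 0.7424.

x* = 0.7424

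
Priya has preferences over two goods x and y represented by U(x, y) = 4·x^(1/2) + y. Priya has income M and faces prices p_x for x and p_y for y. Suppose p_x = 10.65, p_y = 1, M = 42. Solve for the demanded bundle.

Plugging in: x* = (2·1/10.65)² = 0.0353, y* = 41.6244.

x* = 0.0353, y* = 41.6244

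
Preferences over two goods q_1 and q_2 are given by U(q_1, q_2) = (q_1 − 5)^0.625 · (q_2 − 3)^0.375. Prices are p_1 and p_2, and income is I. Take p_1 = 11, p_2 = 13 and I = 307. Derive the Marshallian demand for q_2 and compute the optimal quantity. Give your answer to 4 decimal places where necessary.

Let q_1' = q_1−5, q_2' = q_2−3. MRS = (5/3)·q_2'/q_1' = p_1/p_2.
Substituting into the budget: q_1* = 5 + 0.625·(I − 5·p_1 − 3·p_2)/p_1, and q_2* = 3 + 0.375·(…)/p_2.
Discretionary income = 307 − 5·11 − 3·13 = 213; q_2* = 3 + 0.375·213/13 = 9.1442.

q_2* = 9.1442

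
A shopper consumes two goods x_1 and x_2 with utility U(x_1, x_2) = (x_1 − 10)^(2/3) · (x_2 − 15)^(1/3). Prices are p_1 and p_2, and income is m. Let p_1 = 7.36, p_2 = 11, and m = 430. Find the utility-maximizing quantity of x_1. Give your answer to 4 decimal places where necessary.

This is Cobb-Douglas in (x_1−10, x_2−15): tangency gives 2/3·p_2·(x_2−15) = 1/3·p_1·(x_1−10).
After buying the subsistence bundle (10, 15), a share 2/3 of the remaining income goes to x_1: x_1* = 10 + 2/3·(m − 10p_1 − 15p_2)/p_1.
Discretionary income = 430 − 10·7.36 − 15·11 = 191.4; x_1* = 10 + 2/3·191.4/7.36 = 27.337.

x_1* = 27.337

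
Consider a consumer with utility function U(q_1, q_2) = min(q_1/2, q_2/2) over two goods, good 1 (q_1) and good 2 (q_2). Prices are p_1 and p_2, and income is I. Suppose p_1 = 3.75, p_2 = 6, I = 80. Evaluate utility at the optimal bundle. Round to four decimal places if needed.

V = 4.1026

With perfect complements, no substitution: consume in ratio q_1:q_2 = 2:2.
Budget: p_1·q_1 + p_2·q_1 = I, so (2·p_1 + 2·p_2)·q_1 = 2·I.
Demand: q_1*(p_1,p_2,I) = 2·I/(2·p_1 + 2·p_2), q_2* = 2·I/(2·p_1 + 2·p_2).
Here 2·3.75 + 2·6 = 19.5, giving q_1* = 8.2051 and q_2* = 8.2051.
Utility at the optimum: U(8.2051, 8.2051) = 4.1026.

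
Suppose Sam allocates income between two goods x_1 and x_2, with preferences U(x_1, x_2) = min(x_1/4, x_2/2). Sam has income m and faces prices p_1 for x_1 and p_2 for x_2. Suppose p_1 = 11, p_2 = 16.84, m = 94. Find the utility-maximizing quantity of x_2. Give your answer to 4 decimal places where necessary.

Here 4·11 + 2·16.84 = 77.68, giving x_2* = 2.4202.

x_2* = 2.4202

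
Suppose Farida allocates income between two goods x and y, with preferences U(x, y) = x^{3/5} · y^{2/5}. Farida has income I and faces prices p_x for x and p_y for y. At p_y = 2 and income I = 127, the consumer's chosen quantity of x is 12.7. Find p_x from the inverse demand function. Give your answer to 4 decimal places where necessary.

The MRS is (3/2)·y/x. Set MRS = p_x/p_y.
Rearranging, p_y·y = (2/3)·p_x·x. Substituting into the budget gives p_x·x·(1 + (2/3)) = I.
Demand: x*(p_x,p_y,I) = 0.6·I/p_x and y* = 0.4·I/p_y.
Set x* = 12.7 in the demand function and solve for p_x: p_x = 6.

p_x = 6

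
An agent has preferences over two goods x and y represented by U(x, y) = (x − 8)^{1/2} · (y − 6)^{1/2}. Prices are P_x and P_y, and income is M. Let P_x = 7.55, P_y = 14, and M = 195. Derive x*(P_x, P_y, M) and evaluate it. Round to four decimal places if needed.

This is Cobb-Douglas in (x−8, y−6): tangency gives 0.5·P_y·(y−6) = 0.5·P_x·(x−8).
After buying the subsistence bundle (8, 6), a share 0.5 of the remaining income goes to x: x* = 8 + 0.5·(M − 8P_x − 6P_y)/P_x.
Discretionary income = 195 − 8·7.55 − 6·14 = 50.6; x* = 8 + 0.5·50.6/7.55 = 11.351.

x* = 11.351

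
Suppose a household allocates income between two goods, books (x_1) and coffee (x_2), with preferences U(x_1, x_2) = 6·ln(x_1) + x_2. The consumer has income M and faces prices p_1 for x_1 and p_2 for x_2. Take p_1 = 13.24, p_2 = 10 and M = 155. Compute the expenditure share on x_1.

Set MRS = p_1/p_2: (6/x_1)/1 = p_1/p_2.
So x_1*(p_1,p_2) = 6·p_2/p_1, independent of income; and x_2* = (M − 6·p_2)/p_2.
At the given prices: x_1* = 6·10/13.24 = 4.5317, and x_2* = 9.5.
Expenditure on x_1: 13.24·4.5317 = 60; share = 0.3871.

share on x_1 = 0.3871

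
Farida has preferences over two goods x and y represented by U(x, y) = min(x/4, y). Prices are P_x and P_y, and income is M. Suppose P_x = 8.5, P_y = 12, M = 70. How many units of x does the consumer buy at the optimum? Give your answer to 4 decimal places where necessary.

With perfect complements, no substitution: consume in ratio x:y = 4:1.
Budget: P_x·x + P_y·(1/4)·x = M, so (4·P_x + P_y)·x = 4·M.
Demand: x*(P_x,P_y,M) = 4·M/(4·P_x + P_y), y* = M/(4·P_x + P_y).
Here 4·8.5 + 12 = 46, giving x* = 6.087.

x* = 6.087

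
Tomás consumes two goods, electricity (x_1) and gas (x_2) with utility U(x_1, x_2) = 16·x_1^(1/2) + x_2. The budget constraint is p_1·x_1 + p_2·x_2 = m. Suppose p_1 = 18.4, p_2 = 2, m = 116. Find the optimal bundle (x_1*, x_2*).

x_1* = 0.7561, x_2* = 51.0435

Utility is quasi-linear in x_2; the FOC for x_1 is 8/√x_1 = p_1/p_2.
Thus x_1* = (8·p_2/p_1)² — independent of m — with the rest of income spent on x_2.
Plugging in: x_1* = (8·2/18.4)² = 0.7561, x_2* = 51.0435.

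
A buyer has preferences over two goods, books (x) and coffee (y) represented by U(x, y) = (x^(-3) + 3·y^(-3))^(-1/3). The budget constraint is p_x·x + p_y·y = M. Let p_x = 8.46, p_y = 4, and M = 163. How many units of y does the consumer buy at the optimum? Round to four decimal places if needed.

y* = 17.4697

MRS = MU_x/MU_y = (1/3)·(y/x)^(4). Set equal to p_x/p_y.
Hence y/x = (3·p_x/p_y)^(1/(4)), i.e. raised to the 0.25 power.
With the ratio pinned down, the budget gives x* = M/(p_x + p_y·(y/x)) and y* = (y/x)·x*.
Numerically y/x = 1.587113, so x* = 163/(8.46 + 4·1.587113) = 11.0072 and y* = 1.587113·11.0072 = 17.4697.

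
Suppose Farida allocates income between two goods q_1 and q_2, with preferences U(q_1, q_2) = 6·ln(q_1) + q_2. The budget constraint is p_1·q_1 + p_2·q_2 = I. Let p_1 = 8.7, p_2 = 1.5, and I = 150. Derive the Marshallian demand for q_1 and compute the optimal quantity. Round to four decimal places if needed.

q_1* = 1.0345

MU_q_1 = 6/q_1, MU_q_2 = 1. Tangency: 6/q_1 = p_1/p_2.
So q_1*(p_1,p_2) = 6·p_2/p_1, independent of income; and q_2* = (I − 6·p_2)/p_2.
At the given prices: q_1* = 6·1.5/8.7 = 1.0345.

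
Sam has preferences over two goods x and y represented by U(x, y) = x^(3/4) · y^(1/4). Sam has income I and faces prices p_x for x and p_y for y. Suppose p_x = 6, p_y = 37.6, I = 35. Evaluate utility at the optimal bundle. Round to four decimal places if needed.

V = 2.1011

MU_x/MU_y = (0.75·y)/(0.25·x); tangency sets this equal to p_x/p_y.
So 0.75·p_y·y = 0.25·p_x·x; combined with the budget, a share 0.75 of income goes to x.
Demand: x*(p_x,p_y,I) = 0.75·I/p_x and y* = 0.25·I/p_y.
At p_x=6, p_y=37.6, I=35: x* = 0.75·35/6 = 4.375, y* = 0.2327.
Utility at the optimum: U(4.375, 0.2327) = 2.1011.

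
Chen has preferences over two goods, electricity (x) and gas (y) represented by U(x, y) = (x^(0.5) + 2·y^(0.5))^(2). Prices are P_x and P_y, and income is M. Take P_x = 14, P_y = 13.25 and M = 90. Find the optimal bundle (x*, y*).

x* = 1.23, y* = 5.4928

MU_x ∝ x^(-0.5), MU_y ∝ 2·y^(-0.5), so MRS = (1/2)·(y/x)^(0.5) = P_x/P_y.
Hence y/x = (2·P_x/P_y)^(1/(0.5)), i.e. raised to the 2 power.
Substitute y = (y/x)·x into the budget: x* = M/(P_x + P_y·(y/x)).
Numerically y/x = 4.465646, so x* = 90/(14 + 13.25·4.465646) = 1.23 and y* = 4.465646·1.23 = 5.4928.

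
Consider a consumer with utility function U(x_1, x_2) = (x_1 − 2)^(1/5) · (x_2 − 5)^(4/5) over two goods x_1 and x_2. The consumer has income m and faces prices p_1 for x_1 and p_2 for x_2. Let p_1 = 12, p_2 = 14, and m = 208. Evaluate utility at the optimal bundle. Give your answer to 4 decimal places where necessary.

V = 5.0915

This is Cobb-Douglas in (x_1−2, x_2−5): tangency gives 0.2·p_2·(x_2−5) = 0.8·p_1·(x_1−2).
Substituting into the budget: x_1* = 2 + 0.2·(m − 2·p_1 − 5·p_2)/p_1, and x_2* = 5 + 0.8·(…)/p_2.
Discretionary income = 208 − 2·12 − 5·14 = 114; x_1* = 2 + 0.2·114/12 = 3.9; x_2* = 5 + 0.8·114/14 = 11.5143.
Utility at the optimum: U(3.9, 11.5143) = 5.0915.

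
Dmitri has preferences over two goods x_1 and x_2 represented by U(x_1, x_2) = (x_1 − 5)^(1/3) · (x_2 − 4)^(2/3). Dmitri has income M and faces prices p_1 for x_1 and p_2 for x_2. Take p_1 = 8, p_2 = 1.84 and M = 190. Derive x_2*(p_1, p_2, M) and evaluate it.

This is Cobb-Douglas in (x_1−5, x_2−4): tangency gives 1/3·p_2·(x_2−4) = 2/3·p_1·(x_1−5).
Substituting into the budget: x_1* = 5 + 1/3·(M − 5·p_1 − 4·p_2)/p_1, and x_2* = 4 + 2/3·(…)/p_2.
Discretionary income = 190 − 5·8 − 4·1.84 = 142.64; x_2* = 4 + 2/3·142.64/1.84 = 55.6812.

x_2* = 55.6812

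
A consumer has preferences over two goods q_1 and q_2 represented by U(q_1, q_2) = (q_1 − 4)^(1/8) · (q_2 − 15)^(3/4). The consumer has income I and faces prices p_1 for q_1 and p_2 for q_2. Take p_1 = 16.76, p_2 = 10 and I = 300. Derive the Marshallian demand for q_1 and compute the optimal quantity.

Discretionary income = 300 − 4·16.76 − 15·10 = 82.96; q_1* = 4 + 1/7·82.96/16.76 = 4.7071.

q_1* = 4.7071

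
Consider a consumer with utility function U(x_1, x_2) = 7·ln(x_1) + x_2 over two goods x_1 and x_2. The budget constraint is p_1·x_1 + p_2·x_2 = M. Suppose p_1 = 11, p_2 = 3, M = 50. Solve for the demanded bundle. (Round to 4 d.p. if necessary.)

At the given prices: x_1* = 7·3/11 = 1.9091, and x_2* = 9.6667.

x_1* = 1.9091, x_2* = 9.6667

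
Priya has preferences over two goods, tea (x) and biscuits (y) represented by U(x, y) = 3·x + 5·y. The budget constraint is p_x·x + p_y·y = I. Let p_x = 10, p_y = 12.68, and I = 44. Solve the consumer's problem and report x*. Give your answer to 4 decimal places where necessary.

x* = 0

Perfect substitutes: compare marginal utility per dollar. 3/p_x vs 5/p_y → 0.3 vs 0.3943.
y gives more utility per dollar, so spend all income on y: y* = I/p_y, x* = 0.
Numerically: x* = 0, y* = 3.47.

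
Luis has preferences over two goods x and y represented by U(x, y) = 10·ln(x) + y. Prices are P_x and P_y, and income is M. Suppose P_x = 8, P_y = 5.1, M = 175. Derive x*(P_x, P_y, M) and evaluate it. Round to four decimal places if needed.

x* = 6.375

Set MRS = P_x/P_y: (10/x)/1 = P_x/P_y.
So x*(P_x,P_y) = 10·P_y/P_x, independent of income; and y* = (M − 10·P_y)/P_y.
At the given prices: x* = 10·5.1/8 = 6.375.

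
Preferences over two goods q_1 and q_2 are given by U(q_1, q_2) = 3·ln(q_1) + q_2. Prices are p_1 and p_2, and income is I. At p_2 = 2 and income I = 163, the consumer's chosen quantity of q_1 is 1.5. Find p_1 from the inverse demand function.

MU_q_1 = 3/q_1, MU_q_2 = 1. Tangency: 3/q_1 = p_1/p_2.
So q_1*(p_1,p_2) = 3·p_2/p_1, independent of income; and q_2* = (I − 3·p_2)/p_2.
Set q_1* = 1.5 in the demand function and solve for p_1: p_1 = 4.

p_1 = 4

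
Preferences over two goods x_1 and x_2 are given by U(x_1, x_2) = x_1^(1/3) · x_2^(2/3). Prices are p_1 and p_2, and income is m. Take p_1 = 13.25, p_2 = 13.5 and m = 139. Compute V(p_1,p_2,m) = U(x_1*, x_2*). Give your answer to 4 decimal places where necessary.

MU_x_1/MU_x_2 = (1/3·x_2)/(2/3·x_1); tangency sets this equal to p_1/p_2.
Rearranging, p_2·x_2 = 2·p_1·x_1. Substituting into the budget gives p_1·x_1·(1 + 2) = m.
Demand: x_1*(p_1,p_2,m) = 1/3·m/p_1 and x_2* = 2/3·m/p_2.
At p_1=13.25, p_2=13.5, m=139: x_1* = 1/3·139/13.25 = 3.4969, x_2* = 6.8642.
Utility at the optimum: U(3.4969, 6.8642) = 5.4822.

V = 5.4822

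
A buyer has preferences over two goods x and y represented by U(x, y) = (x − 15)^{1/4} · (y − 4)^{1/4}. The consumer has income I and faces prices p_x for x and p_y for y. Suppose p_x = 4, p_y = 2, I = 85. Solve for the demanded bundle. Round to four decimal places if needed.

x* = 17.125, y* = 8.25

After buying the subsistence bundle (15, 4), a share 0.5 of the remaining income goes to x: x* = 15 + 0.5·(I − 15p_x − 4p_y)/p_x.
Discretionary income = 85 − 15·4 − 4·2 = 17; x* = 15 + 0.5·17/4 = 17.125; y* = 4 + 0.5·17/2 = 8.25.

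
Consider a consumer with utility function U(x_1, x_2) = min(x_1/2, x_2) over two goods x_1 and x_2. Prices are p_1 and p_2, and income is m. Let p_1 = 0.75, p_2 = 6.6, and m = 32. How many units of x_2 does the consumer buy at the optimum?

Leontief preferences: the optimum is at the kink where x_1/2 = x_2/1, i.e. x_2 = (1/2)·x_1.
Budget: p_1·x_1 + p_2·(1/2)·x_1 = m, so (2·p_1 + p_2)·x_1 = 2·m.
Demand: x_1*(p_1,p_2,m) = 2·m/(2·p_1 + p_2), x_2* = m/(2·p_1 + p_2).
Here 2·0.75 + 6.6 = 8.1, giving x_2* = 3.9506.

x_2* = 3.9506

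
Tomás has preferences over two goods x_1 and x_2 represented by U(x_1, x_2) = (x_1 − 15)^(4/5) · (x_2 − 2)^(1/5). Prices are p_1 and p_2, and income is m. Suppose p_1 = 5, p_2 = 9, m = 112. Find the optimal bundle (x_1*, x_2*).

MRS = 4·(x_2−2)/(x_1−15). Tangency with p_1/p_2 gives x_2−2 = (1/4)·(p_1/p_2)·(x_1−15).
Substituting into the budget: x_1* = 15 + 0.8·(m − 15·p_1 − 2·p_2)/p_1, and x_2* = 2 + 0.2·(…)/p_2.
Discretionary income = 112 − 15·5 − 2·9 = 19; x_1* = 15 + 0.8·19/5 = 18.04; x_2* = 2 + 0.2·19/9 = 2.4222.

x_1* = 18.04, x_2* = 2.4222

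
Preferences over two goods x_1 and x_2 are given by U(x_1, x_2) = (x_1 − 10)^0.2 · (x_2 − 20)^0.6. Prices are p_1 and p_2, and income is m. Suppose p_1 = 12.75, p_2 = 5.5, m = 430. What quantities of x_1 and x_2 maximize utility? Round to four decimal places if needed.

Substituting into the budget: x_1* = 10 + 0.25·(m − 10·p_1 − 20·p_2)/p_1, and x_2* = 20 + 0.75·(…)/p_2.
Discretionary income = 430 − 10·12.75 − 20·5.5 = 192.5; x_1* = 10 + 0.25·192.5/12.75 = 13.7745; x_2* = 20 + 0.75·192.5/5.5 = 46.25.

x_1* = 13.7745, x_2* = 46.25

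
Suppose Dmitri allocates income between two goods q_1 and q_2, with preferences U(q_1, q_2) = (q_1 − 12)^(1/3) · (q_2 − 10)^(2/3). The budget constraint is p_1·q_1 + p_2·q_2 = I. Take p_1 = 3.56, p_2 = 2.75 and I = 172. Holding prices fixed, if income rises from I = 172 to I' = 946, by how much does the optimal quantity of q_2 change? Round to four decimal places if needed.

This is Cobb-Douglas in (q_1−12, q_2−10): tangency gives 1/3·p_2·(q_2−10) = 2/3·p_1·(q_1−12).
After buying the subsistence bundle (12, 10), a share 1/3 of the remaining income goes to q_1: q_1* = 12 + 1/3·(I − 12p_1 − 10p_2)/p_1.
Discretionary income = 172 − 12·3.56 − 10·2.75 = 101.78; q_2* = 10 + 2/3·101.78/2.75 = 34.6739.
At I' = 946: q_2* = 222.3103. Change: 222.3103 − 34.6739 = 187.6364.

Δq_2* = 187.6364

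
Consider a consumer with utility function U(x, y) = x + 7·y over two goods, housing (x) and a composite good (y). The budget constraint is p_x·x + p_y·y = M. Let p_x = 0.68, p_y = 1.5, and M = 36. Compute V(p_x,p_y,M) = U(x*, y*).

V = 168

y gives more utility per dollar, so spend all income on y: y* = M/p_y, x* = 0.
Numerically: x* = 0, y* = 24.
Utility at the optimum: U(0, 24) = 168.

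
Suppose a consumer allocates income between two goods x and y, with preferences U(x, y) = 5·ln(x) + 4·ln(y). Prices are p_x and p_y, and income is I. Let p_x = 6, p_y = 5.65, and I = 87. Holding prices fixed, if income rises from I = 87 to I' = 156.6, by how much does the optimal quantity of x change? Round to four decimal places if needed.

Δx* = 6.4444

The MRS is (5/4)·y/x. Set MRS = p_x/p_y.
So 5·p_y·y = 4·p_x·x; combined with the budget, a share 5/9 of income goes to x.
Demand: x*(p_x,p_y,I) = 5/9·I/p_x and y* = 4/9·I/p_y.
At p_x=6, p_y=5.65, I=87: x* = 5/9·87/6 = 8.0556.
At I' = 156.6: x* = 14.5. Change: 14.5 − 8.0556 = 6.4444.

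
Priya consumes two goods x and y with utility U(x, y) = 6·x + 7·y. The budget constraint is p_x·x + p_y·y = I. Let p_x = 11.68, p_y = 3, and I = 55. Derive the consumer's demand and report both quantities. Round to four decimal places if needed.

Perfect substitutes: compare marginal utility per dollar. 6/p_x vs 7/p_y → 0.5137 vs 2.3333.
y gives more utility per dollar, so spend all income on y: y* = I/p_y, x* = 0.
Numerically: x* = 0, y* = 18.3333.

x* = 0, y* = 18.3333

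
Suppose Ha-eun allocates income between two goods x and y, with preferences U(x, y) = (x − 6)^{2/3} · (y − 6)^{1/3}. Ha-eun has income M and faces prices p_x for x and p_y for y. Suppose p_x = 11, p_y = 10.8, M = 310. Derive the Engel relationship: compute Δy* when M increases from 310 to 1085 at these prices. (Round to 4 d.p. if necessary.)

Let x' = x−6, y' = y−6. MRS = 2·y'/x' = p_x/p_y.
Substituting into the budget: x* = 6 + 2/3·(M − 6·p_x − 6·p_y)/p_x, and y* = 6 + 1/3·(…)/p_y.
Discretionary income = 310 − 6·11 − 6·10.8 = 179.2; y* = 6 + 1/3·179.2/10.8 = 11.5309.
At M' = 1085: y* = 35.4506. Change: 35.4506 − 11.5309 = 23.9198.

Δy* = 23.9198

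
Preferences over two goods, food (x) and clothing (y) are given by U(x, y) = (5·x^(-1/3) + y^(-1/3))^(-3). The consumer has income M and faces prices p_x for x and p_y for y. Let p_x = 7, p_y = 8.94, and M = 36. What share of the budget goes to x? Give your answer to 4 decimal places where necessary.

share on x = 0.7588

MRS = MU_x/MU_y = 5·(y/x)^(4/3). Set equal to p_x/p_y.
Solve for the ratio: y/x = [(1/5)·p_x/p_y]^(0.75).
With the ratio pinned down, the budget gives x* = M/(p_x + p_y·(y/x)) and y* = (y/x)·x*.
Numerically y/x = 0.248939, so x* = 36/(7 + 8.94·0.248939) = 3.9022 and y* = 0.248939·3.9022 = 0.9714.
Expenditure on x: 7·3.9022 = 27.3156; share = 0.7588.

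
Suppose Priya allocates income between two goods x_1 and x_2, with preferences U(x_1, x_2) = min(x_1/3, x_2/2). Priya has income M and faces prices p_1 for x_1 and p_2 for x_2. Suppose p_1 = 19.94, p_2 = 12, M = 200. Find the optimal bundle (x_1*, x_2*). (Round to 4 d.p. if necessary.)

With perfect complements, no substitution: consume in ratio x_1:x_2 = 3:2.
Budget: p_1·x_1 + p_2·(2/3)·x_1 = M, so (3·p_1 + 2·p_2)·x_1 = 3·M.
Demand: x_1*(p_1,p_2,M) = 3·M/(3·p_1 + 2·p_2), x_2* = 2·M/(3·p_1 + 2·p_2).
Here 3·19.94 + 2·12 = 83.82, giving x_1* = 7.1582 and x_2* = 4.7721.

x_1* = 7.1582, x_2* = 4.7721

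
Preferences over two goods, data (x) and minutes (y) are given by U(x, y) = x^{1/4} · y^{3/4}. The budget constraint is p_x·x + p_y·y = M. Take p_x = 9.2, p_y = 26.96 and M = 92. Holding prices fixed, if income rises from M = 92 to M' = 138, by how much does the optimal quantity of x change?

MU_x/MU_y = (0.25·y)/(0.75·x); tangency sets this equal to p_x/p_y.
Rearranging, p_y·y = 3·p_x·x. Substituting into the budget gives p_x·x·(1 + 3) = M.
Demand: x*(p_x,p_y,M) = 0.25·M/p_x and y* = 0.75·M/p_y.
At p_x=9.2, p_y=26.96, M=92: x* = 0.25·92/9.2 = 2.5.
At M' = 138: x* = 3.75. Change: 3.75 − 2.5 = 1.25.

Δx* = 1.25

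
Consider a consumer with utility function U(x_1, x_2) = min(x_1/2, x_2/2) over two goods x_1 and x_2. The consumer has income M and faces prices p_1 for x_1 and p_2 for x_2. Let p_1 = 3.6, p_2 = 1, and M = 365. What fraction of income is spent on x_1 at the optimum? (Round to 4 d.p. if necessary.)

share on x_1 = 0.7826

Here 2·3.6 + 2·1 = 9.2, giving x_1* = 79.3478 and x_2* = 79.3478.
Expenditure on x_1: 3.6·79.3478 = 285.6522; share = 0.7826.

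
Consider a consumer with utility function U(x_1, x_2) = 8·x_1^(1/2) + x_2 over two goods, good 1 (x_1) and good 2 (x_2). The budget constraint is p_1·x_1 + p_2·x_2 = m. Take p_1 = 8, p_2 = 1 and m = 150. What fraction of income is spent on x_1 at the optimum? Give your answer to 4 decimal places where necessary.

share on x_1 = 0.0133

MU_x_1 = 4/√x_1, MU_x_2 = 1. Tangency: 4/√x_1 = p_1/p_2.
Solve: √x_1 = 4·p_2/p_1, so x_1*(p_1,p_2) = (4·p_2/p_1)², and x_2* = (m − p_1·x_1*)/p_2.
Plugging in: x_1* = (4·1/8)² = 0.25, x_2* = 148.
Expenditure on x_1: 8·0.25 = 2; share = 0.0133.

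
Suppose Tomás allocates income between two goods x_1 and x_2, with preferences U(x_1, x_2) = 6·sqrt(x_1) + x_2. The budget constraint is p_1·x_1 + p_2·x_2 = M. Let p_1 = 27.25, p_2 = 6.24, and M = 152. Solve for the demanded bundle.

Plugging in: x_1* = (3·6.24/27.25)² = 0.4719, x_2* = 22.2981.

x_1* = 0.4719, x_2* = 22.2981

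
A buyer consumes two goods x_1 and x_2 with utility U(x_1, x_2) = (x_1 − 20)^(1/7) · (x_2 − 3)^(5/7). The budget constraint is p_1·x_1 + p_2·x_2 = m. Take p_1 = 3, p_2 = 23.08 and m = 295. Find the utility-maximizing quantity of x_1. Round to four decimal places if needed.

x_1* = 29.2089

This is Cobb-Douglas in (x_1−20, x_2−3): tangency gives 1/7·p_2·(x_2−3) = 5/7·p_1·(x_1−20).
Substituting into the budget: x_1* = 20 + 1/6·(m − 20·p_1 − 3·p_2)/p_1, and x_2* = 3 + 5/6·(…)/p_2.
Discretionary income = 295 − 20·3 − 3·23.08 = 165.76; x_1* = 20 + 1/6·165.76/3 = 29.2089.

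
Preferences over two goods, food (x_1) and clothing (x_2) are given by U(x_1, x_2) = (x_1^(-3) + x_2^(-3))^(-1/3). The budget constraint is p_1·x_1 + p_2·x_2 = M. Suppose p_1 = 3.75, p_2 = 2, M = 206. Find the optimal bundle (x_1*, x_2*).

Substitute x_2 = (x_2/x_1)·x_1 into the budget: x_1* = M/(p_1 + p_2·(x_2/x_1)).
Numerically x_2/x_1 = 1.170174, so x_1* = 206/(3.75 + 2·1.170174) = 33.824 and x_2* = 1.170174·33.824 = 39.58.

x_1* = 33.824, x_2* = 39.58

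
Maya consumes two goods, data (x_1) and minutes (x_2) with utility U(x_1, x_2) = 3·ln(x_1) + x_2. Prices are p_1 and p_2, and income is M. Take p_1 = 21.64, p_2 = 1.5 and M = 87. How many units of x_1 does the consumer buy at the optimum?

MU_x_1 = 3/x_1, MU_x_2 = 1. Tangency: 3/x_1 = p_1/p_2.
So x_1*(p_1,p_2) = 3·p_2/p_1, independent of income; and x_2* = (M − 3·p_2)/p_2.
At the given prices: x_1* = 3·1.5/21.64 = 0.2079.

x_1* = 0.2079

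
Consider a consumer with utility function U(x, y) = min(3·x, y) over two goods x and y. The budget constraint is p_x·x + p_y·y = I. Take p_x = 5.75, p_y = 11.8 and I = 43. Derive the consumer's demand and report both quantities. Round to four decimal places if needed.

Leontief preferences: the optimum is at the kink where x/1 = y/3, i.e. y = 3·x.
Budget: p_x·x + p_y·3·x = I, so (p_x + 3·p_y)·x = I.
Demand: x*(p_x,p_y,I) = I/(p_x + 3·p_y), y* = 3·I/(p_x + 3·p_y).
Here 5.75 + 3·11.8 = 41.15, giving x* = 1.045 and y* = 3.1349.

x* = 1.045, y* = 3.1349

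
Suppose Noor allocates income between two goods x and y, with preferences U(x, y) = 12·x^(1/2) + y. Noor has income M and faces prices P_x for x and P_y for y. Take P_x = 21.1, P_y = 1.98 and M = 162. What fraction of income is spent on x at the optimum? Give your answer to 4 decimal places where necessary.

share on x = 0.0413

Set MRS = P_x/P_y: 6·x^(−1/2) = P_x/P_y.
Thus x* = (6·P_y/P_x)² — independent of M — with the rest of income spent on y.
Plugging in: x* = (6·1.98/21.1)² = 0.317, y* = 78.44.
Expenditure on x: 21.1·0.317 = 6.6888; share = 0.0413.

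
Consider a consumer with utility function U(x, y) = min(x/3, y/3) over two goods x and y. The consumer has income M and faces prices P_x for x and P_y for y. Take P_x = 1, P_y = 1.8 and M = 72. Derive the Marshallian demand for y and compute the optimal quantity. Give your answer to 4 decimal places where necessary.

Leontief preferences: the optimum is at the kink where x/3 = y/3, i.e. y = x.
Budget: P_x·x + P_y·x = M, so (3·P_x + 3·P_y)·x = 3·M.
Demand: x*(P_x,P_y,M) = 3·M/(3·P_x + 3·P_y), y* = 3·M/(3·P_x + 3·P_y).
Here 3·1 + 3·1.8 = 8.4, giving y* = 25.7143.

y* = 25.7143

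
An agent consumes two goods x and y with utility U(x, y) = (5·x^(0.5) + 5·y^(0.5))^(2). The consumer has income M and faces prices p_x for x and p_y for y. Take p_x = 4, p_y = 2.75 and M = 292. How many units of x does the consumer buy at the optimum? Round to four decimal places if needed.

x* = 29.7407

From the CES first-order condition, (y/x)^(0.5) = p_x/p_y.
Hence y/x = (p_x/p_y)^(1/(0.5)), i.e. raised to the 2 power.
Substitute y = (y/x)·x into the budget: x* = M/(p_x + p_y·(y/x)).
Numerically y/x = 2.115702, so x* = 292/(4 + 2.75·2.115702) = 29.7407.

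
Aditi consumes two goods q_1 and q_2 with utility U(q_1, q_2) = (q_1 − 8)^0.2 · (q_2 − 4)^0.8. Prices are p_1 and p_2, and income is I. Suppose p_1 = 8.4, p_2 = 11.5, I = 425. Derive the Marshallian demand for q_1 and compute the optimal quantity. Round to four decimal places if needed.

This is Cobb-Douglas in (q_1−8, q_2−4): tangency gives 0.2·p_2·(q_2−4) = 0.8·p_1·(q_1−8).
After buying the subsistence bundle (8, 4), a share 0.2 of the remaining income goes to q_1: q_1* = 8 + 0.2·(I − 8p_1 − 4p_2)/p_1.
Discretionary income = 425 − 8·8.4 − 4·11.5 = 311.8; q_1* = 8 + 0.2·311.8/8.4 = 15.4238.

q_1* = 15.4238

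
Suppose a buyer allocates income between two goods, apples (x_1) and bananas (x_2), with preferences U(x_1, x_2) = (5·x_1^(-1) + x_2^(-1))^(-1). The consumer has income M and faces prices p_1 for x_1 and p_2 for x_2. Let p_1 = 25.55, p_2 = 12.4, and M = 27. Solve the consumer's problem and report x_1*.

x_1* = 0.8057

From the CES first-order condition, 5·(x_2/x_1)^(2) = p_1/p_2.
Hence x_2/x_1 = ((1/5)·p_1/p_2)^(1/(2)), i.e. raised to the 0.5 power.
With the ratio pinned down, the budget gives x_1* = M/(p_1 + p_2·(x_2/x_1)) and x_2* = (x_2/x_1)·x_1*.
Numerically x_2/x_1 = 0.641948, so x_1* = 27/(25.55 + 12.4·0.641948) = 0.8057.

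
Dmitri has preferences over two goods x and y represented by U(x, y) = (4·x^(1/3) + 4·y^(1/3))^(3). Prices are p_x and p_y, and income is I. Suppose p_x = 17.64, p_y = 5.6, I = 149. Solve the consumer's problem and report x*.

x* = 3.0441

From the CES first-order condition, (y/x)^(2/3) = p_x/p_y.
Solve for the ratio: y/x = [p_x/p_y]^(1.5).
Substitute y = (y/x)·x into the budget: x* = I/(p_x + p_y·(y/x)).
Numerically y/x = 5.590695, so x* = 149/(17.64 + 5.6·5.590695) = 3.0441.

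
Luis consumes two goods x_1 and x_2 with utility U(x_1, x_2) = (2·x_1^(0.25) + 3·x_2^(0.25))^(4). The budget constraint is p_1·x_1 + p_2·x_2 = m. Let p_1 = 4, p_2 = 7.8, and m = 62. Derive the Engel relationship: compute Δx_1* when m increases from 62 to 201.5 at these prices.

Numerically x_2/x_1 = 0.704816, so x_1* = 62/(4 + 7.8·0.704816) = 6.528.
At m' = 201.5: x_1* = 21.216. Change: 21.216 − 6.528 = 14.688.

Δx_1* = 14.688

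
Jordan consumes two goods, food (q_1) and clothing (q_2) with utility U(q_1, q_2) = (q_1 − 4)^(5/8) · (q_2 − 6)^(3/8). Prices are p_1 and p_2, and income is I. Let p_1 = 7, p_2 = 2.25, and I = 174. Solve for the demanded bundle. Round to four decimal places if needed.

This is Cobb-Douglas in (q_1−4, q_2−6): tangency gives 0.625·p_2·(q_2−6) = 0.375·p_1·(q_1−4).
After buying the subsistence bundle (4, 6), a share 0.625 of the remaining income goes to q_1: q_1* = 4 + 0.625·(I − 4p_1 − 6p_2)/p_1.
Discretionary income = 174 − 4·7 − 6·2.25 = 132.5; q_1* = 4 + 0.625·132.5/7 = 15.8304; q_2* = 6 + 0.375·132.5/2.25 = 28.0833.

q_1* = 15.8304, q_2* = 28.0833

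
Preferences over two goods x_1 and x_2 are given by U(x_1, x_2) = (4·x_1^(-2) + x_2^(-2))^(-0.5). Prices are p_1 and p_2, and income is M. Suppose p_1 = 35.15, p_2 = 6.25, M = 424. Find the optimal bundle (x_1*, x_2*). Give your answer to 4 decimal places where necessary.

With the ratio pinned down, the budget gives x_1* = M/(p_1 + p_2·(x_2/x_1)) and x_2* = (x_2/x_1)·x_1*.
Numerically x_2/x_1 = 1.120285, so x_1* = 424/(35.15 + 6.25·1.120285) = 10.0589 and x_2* = 1.120285·10.0589 = 11.2688.

x_1* = 10.0589, x_2* = 11.2688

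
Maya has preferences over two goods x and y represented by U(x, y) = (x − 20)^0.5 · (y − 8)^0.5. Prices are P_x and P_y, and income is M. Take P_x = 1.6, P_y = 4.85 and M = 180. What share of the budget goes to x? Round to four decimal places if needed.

Let x' = x−20, y' = y−8. MRS = y'/x' = P_x/P_y.
Substituting into the budget: x* = 20 + 0.5·(M − 20·P_x − 8·P_y)/P_x, and y* = 8 + 0.5·(…)/P_y.
Discretionary income = 180 − 20·1.6 − 8·4.85 = 109.2; x* = 20 + 0.5·109.2/1.6 = 54.125; y* = 8 + 0.5·109.2/4.85 = 19.2577.
Expenditure on x: 1.6·54.125 = 86.6; share = 0.4811.

share on x = 0.4811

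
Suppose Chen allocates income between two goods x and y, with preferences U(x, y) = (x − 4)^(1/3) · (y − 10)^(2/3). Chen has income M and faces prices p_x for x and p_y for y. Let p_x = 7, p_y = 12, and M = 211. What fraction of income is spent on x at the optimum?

share on x = 0.2322

MRS = (1/2)·(y−10)/(x−4). Tangency with p_x/p_y gives y−10 = 2·(p_x/p_y)·(x−4).
Substituting into the budget: x* = 4 + 1/3·(M − 4·p_x − 10·p_y)/p_x, and y* = 10 + 2/3·(…)/p_y.
Discretionary income = 211 − 4·7 − 10·12 = 63; x* = 4 + 1/3·63/7 = 7; y* = 10 + 2/3·63/12 = 13.5.
Expenditure on x: 7·7 = 49; share = 0.2322.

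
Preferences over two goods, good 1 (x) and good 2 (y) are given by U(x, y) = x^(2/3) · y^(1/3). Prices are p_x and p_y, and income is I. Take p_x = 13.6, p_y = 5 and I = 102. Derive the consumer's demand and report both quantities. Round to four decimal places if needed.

Tangency: MRS = 2·y/x = p_x/p_y.
Rearranging, p_y·y = (1/2)·p_x·x. Substituting into the budget gives p_x·x·(1 + (1/2)) = I.
Demand: x*(p_x,p_y,I) = 2/3·I/p_x and y* = 1/3·I/p_y.
At p_x=13.6, p_y=5, I=102: x* = 2/3·102/13.6 = 5, y* = 6.8.

x* = 5, y* = 6.8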